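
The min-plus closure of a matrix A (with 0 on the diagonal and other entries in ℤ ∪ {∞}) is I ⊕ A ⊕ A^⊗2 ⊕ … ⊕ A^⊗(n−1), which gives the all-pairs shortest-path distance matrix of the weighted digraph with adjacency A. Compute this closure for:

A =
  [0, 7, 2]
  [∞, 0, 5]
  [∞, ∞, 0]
Closure =
  [0, 7, 2]
  [∞, 0, 5]
  [∞, ∞, 0]

This is the Floyd-Warshall all-pairs shortest-path computation. For each intermediate vertex k = 0, 1, …, 2, update dist[i][j] ← min(dist[i][j], dist[i][k] + dist[k][j]). The final matrix gives, for each (i, j), the minimum total weight of any directed path from i to j (possibly empty when i = j).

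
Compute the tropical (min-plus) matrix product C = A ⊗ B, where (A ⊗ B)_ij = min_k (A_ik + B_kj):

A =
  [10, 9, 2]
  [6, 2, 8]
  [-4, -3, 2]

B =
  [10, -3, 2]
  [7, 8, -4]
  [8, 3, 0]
A ⊗ B =
  [10, 5, 2]
  [9, 3, -2]
  [4, -7, -7]

Apply the min-plus product entry-by-entry:
  C[0][0] = min over k of (A[0][0] + B[0][0] = 10 + 10 = 20, A[0][1] + B[1][0] = 9 + 7 = 16, A[0][2] + B[2][0] = 2 + 8 = 10) = 10 (attained at k = 2)
  C[0][1] = min over k of (A[0][0] + B[0][1] = 10 + -3 = 7, A[0][1] + B[1][1] = 9 + 8 = 17, A[0][2] + B[2][1] = 2 + 3 = 5) = 5 (attained at k = 2)
  C[0][2] = min over k of (A[0][0] + B[0][2] = 10 + 2 = 12, A[0][1] + B[1][2] = 9 + -4 = 5, A[0][2] + B[2][2] = 2 + 0 = 2) = 2 (attained at k = 2)
  C[1][0] = min over k of (A[1][0] + B[0][0] = 6 + 10 = 16, A[1][1] + B[1][0] = 2 + 7 = 9, A[1][2] + B[2][0] = 8 + 8 = 16) = 9 (attained at k = 1)
  C[1][1] = min over k of (A[1][0] + B[0][1] = 6 + -3 = 3, A[1][1] + B[1][1] = 2 + 8 = 10, A[1][2] + B[2][1] = 8 + 3 = 11) = 3 (attained at k = 0)
  C[1][2] = min over k of (A[1][0] + B[0][2] = 6 + 2 = 8, A[1][1] + B[1][2] = 2 + -4 = -2, A[1][2] + B[2][2] = 8 + 0 = 8) = -2 (attained at k = 1)
  C[2][0] = min over k of (A[2][0] + B[0][0] = -4 + 10 = 6, A[2][1] + B[1][0] = -3 + 7 = 4, A[2][2] + B[2][0] = 2 + 8 = 10) = 4 (attained at k = 1)
  C[2][1] = min over k of (A[2][0] + B[0][1] = -4 + -3 = -7, A[2][1] + B[1][1] = -3 + 8 = 5, A[2][2] + B[2][1] = 2 + 3 = 5) = -7 (attained at k = 0)
  C[2][2] = min over k of (A[2][0] + B[0][2] = -4 + 2 = -2, A[2][1] + B[1][2] = -3 + -4 = -7, A[2][2] + B[2][2] = 2 + 0 = 2) = -7 (attained at k = 1)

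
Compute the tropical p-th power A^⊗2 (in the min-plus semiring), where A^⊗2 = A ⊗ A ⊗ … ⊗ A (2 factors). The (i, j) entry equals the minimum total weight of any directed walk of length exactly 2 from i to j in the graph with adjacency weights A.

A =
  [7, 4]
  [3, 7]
A^⊗2 =
  [7, 11]
  [10, 7]

Each entry (A^⊗2)_ij equals the minimum over all length-2 walks i = v_0 → v_1 → … → v_2 = j of Σ_t A[v_t][v_{t+1}]. For example, for (i, j) = (0, 1) we minimise over 2 possible intermediate vertex sequences; the minimum is 11, attained along the walk 0 → 0 → 1.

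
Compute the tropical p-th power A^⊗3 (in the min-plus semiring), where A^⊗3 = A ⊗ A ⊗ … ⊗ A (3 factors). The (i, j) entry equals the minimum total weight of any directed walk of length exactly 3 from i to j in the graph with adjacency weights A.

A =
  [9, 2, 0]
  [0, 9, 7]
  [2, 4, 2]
A^⊗3 =
  [4, 4, 2]
  [2, 4, 2]
  [4, 6, 4]

Each entry (A^⊗3)_ij equals the minimum over all length-3 walks i = v_0 → v_1 → … → v_3 = j of Σ_t A[v_t][v_{t+1}]. For example, for (i, j) = (0, 2) we minimise over 9 possible intermediate vertex sequences; the minimum is 2, attained along the walk 0 → 1 → 0 → 2.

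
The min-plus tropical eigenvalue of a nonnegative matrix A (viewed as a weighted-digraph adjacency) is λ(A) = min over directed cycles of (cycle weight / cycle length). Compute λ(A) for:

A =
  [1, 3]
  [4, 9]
λ(A) = 1

Enumerate directed cycles and compute their means (weight / length). Sample:
  cycle 0 → 0: weight = 1, length = 1, mean = 1/1 ≈ 1.000
  cycle 1 → 1: weight = 9, length = 1, mean = 9/1 ≈ 9.000
  cycle 0 → 1 → 0: weight = 7, length = 2, mean = 7/2 ≈ 3.500
  cycle 1 → 0 → 1: weight = 7, length = 2, mean = 7/2 ≈ 3.500
Minimum mean = 1.000, attained e.g. along the cycle 0 → 0 with weight 1 and length 1. So λ(A) = 1/1 = 1.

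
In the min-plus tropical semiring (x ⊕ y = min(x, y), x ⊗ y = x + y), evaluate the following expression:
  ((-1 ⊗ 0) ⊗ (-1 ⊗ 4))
((-1 ⊗ 0) ⊗ (-1 ⊗ 4)) = 2

Expand innermost to outermost. Recall ⊕ takes the minimum of its arguments and ⊗ takes their sum. Working out the expression ((-1 ⊗ 0) ⊗ (-1 ⊗ 4)) gives 2.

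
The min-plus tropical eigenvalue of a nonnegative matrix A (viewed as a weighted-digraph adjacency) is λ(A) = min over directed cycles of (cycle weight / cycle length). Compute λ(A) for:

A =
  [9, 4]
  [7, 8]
λ(A) = 11/2

Enumerate directed cycles and compute their means (weight / length). Sample:
  cycle 0 → 0: weight = 9, length = 1, mean = 9/1 ≈ 9.000
  cycle 1 → 1: weight = 8, length = 1, mean = 8/1 ≈ 8.000
  cycle 0 → 1 → 0: weight = 11, length = 2, mean = 11/2 ≈ 5.500
  cycle 1 → 0 → 1: weight = 11, length = 2, mean = 11/2 ≈ 5.500
Minimum mean = 5.500, attained e.g. along the cycle 0 → 1 → 0 with weight 11 and length 2. So λ(A) = 11/2 = 11/2.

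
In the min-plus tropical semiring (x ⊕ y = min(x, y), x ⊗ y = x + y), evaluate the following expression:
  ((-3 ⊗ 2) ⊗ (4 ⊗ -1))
((-3 ⊗ 2) ⊗ (4 ⊗ -1)) = 2

Expand innermost to outermost. Recall ⊕ takes the minimum of its arguments and ⊗ takes their sum. Working out the expression ((-3 ⊗ 2) ⊗ (4 ⊗ -1)) gives 2.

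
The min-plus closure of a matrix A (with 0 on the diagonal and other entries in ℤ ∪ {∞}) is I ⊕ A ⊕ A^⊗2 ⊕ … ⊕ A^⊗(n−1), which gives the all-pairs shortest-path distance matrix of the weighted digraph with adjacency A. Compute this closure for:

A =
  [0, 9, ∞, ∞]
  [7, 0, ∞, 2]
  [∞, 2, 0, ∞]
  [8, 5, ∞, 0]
Closure =
  [0, 9, ∞, 11]
  [7, 0, ∞, 2]
  [9, 2, 0, 4]
  [8, 5, ∞, 0]

This is the Floyd-Warshall all-pairs shortest-path computation. For each intermediate vertex k = 0, 1, …, 3, update dist[i][j] ← min(dist[i][j], dist[i][k] + dist[k][j]). The final matrix gives, for each (i, j), the minimum total weight of any directed path from i to j (possibly empty when i = j).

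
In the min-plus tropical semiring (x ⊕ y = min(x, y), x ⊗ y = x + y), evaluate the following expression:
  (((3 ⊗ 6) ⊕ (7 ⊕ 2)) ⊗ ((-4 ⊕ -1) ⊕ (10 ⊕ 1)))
(((3 ⊗ 6) ⊕ (7 ⊕ 2)) ⊗ ((-4 ⊕ -1) ⊕ (10 ⊕ 1))) = -2

Expand innermost to outermost. Recall ⊕ takes the minimum of its arguments and ⊗ takes their sum. Working out the expression (((3 ⊗ 6) ⊕ (7 ⊕ 2)) ⊗ ((-4 ⊕ -1) ⊕ (10 ⊕ 1))) gives -2.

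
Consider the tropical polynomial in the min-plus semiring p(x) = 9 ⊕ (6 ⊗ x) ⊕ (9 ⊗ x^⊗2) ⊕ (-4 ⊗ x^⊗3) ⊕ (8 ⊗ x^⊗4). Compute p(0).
p(0) = -4

A tropical monomial a ⊗ x^⊗i evaluates to a + i · x. Evaluating each term at x = 0:
  Term 0 contributes 9 + 0 · 0 = 9
  Term 1 contributes 6 + 1 · 0 = 6
  Term 2 contributes 9 + 2 · 0 = 9
  Term 3 contributes -4 + 3 · 0 = -4
  Term 4 contributes 8 + 4 · 0 = 8
p(0) = ⊕ of these = min[9, 6, 9, -4, 8] = -4.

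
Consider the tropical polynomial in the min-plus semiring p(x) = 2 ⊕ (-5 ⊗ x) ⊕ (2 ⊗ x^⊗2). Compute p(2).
p(2) = -3

A tropical monomial a ⊗ x^⊗i evaluates to a + i · x. Evaluating each term at x = 2:
  Term 0 contributes 2 + 0 · 2 = 2
  Term 1 contributes -5 + 1 · 2 = -3
  Term 2 contributes 2 + 2 · 2 = 6
p(2) = ⊕ of these = min[2, -3, 6] = -3.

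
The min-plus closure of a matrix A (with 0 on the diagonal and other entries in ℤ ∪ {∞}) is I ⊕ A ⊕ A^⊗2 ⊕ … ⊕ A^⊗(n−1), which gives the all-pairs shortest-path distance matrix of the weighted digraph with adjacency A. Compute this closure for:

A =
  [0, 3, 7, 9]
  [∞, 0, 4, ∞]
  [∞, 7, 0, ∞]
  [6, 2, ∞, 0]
Closure =
  [0, 3, 7, 9]
  [∞, 0, 4, ∞]
  [∞, 7, 0, ∞]
  [6, 2, 6, 0]

This is the Floyd-Warshall all-pairs shortest-path computation. For each intermediate vertex k = 0, 1, …, 3, update dist[i][j] ← min(dist[i][j], dist[i][k] + dist[k][j]). The final matrix gives, for each (i, j), the minimum total weight of any directed path from i to j (possibly empty when i = j).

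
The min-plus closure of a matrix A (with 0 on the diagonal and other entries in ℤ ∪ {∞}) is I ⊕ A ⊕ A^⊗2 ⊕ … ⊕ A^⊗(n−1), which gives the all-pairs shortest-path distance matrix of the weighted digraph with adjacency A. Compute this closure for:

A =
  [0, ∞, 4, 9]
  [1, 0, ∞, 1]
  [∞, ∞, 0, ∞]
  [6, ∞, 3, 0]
Closure =
  [0, ∞, 4, 9]
  [1, 0, 4, 1]
  [∞, ∞, 0, ∞]
  [6, ∞, 3, 0]

This is the Floyd-Warshall all-pairs shortest-path computation. For each intermediate vertex k = 0, 1, …, 3, update dist[i][j] ← min(dist[i][j], dist[i][k] + dist[k][j]). The final matrix gives, for each (i, j), the minimum total weight of any directed path from i to j (possibly empty when i = j).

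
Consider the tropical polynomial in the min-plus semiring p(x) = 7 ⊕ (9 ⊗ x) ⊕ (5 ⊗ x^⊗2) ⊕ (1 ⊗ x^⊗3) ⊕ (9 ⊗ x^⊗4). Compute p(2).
p(2) = 7

A tropical monomial a ⊗ x^⊗i evaluates to a + i · x. Evaluating each term at x = 2:
  Term 0 contributes 7 + 0 · 2 = 7
  Term 1 contributes 9 + 1 · 2 = 11
  Term 2 contributes 5 + 2 · 2 = 9
  Term 3 contributes 1 + 3 · 2 = 7
  Term 4 contributes 9 + 4 · 2 = 17
p(2) = ⊕ of these = min[7, 11, 9, 7, 17] = 7.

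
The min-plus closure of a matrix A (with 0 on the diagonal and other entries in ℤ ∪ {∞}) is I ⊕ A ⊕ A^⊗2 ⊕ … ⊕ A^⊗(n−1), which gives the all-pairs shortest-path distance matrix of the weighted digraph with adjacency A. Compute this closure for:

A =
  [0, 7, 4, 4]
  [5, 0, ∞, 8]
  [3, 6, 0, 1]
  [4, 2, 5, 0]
Closure =
  [0, 6, 4, 4]
  [5, 0, 9, 8]
  [3, 3, 0, 1]
  [4, 2, 5, 0]

This is the Floyd-Warshall all-pairs shortest-path computation. For each intermediate vertex k = 0, 1, …, 3, update dist[i][j] ← min(dist[i][j], dist[i][k] + dist[k][j]). The final matrix gives, for each (i, j), the minimum total weight of any directed path from i to j (possibly empty when i = j).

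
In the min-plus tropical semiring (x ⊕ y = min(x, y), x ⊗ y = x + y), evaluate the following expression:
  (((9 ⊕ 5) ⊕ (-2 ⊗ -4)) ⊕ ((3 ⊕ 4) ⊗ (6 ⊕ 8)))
(((9 ⊕ 5) ⊕ (-2 ⊗ -4)) ⊕ ((3 ⊕ 4) ⊗ (6 ⊕ 8))) = -6

Expand innermost to outermost. Recall ⊕ takes the minimum of its arguments and ⊗ takes their sum. Working out the expression (((9 ⊕ 5) ⊕ (-2 ⊗ -4)) ⊕ ((3 ⊕ 4) ⊗ (6 ⊕ 8))) gives -6.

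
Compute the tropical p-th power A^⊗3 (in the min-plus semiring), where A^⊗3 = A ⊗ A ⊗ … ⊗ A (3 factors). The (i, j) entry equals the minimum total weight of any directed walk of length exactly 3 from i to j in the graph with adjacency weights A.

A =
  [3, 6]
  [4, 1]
A^⊗3 =
  [9, 8]
  [6, 3]

Each entry (A^⊗3)_ij equals the minimum over all length-3 walks i = v_0 → v_1 → … → v_3 = j of Σ_t A[v_t][v_{t+1}]. For example, for (i, j) = (0, 1) we minimise over 4 possible intermediate vertex sequences; the minimum is 8, attained along the walk 0 → 1 → 1 → 1.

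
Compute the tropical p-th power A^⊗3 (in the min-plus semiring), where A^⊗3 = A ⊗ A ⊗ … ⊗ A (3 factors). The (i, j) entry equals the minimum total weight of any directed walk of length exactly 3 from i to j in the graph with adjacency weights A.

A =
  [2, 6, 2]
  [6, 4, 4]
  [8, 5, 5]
A^⊗3 =
  [6, 9, 6]
  [10, 12, 10]
  [12, 13, 12]

Each entry (A^⊗3)_ij equals the minimum over all length-3 walks i = v_0 → v_1 → … → v_3 = j of Σ_t A[v_t][v_{t+1}]. For example, for (i, j) = (0, 2) we minimise over 9 possible intermediate vertex sequences; the minimum is 6, attained along the walk 0 → 0 → 0 → 2.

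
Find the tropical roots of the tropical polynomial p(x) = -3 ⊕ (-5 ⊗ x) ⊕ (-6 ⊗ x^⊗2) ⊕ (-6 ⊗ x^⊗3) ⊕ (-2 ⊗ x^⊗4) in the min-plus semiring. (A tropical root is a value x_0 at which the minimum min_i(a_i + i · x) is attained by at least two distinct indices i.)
Roots: {-4, 0, 1, 2}

Each tropical root is a break point of the lower envelope of the lines y = a_i + i · x (there are 5 lines, with slopes 0, 1, ..., 4). Only the lines that attain the minimum somewhere contribute to roots; other lines are dominated. Here the surviving (envelope) indices are i = 4, i = 3, i = 2, i = 1, i = 0.
Intersections between consecutive envelope lines give the roots: for adjacent envelope indices i < j the intersection is x = (a_i − a_j) / (j − i). Reading off the sorted break points: {-4, 0, 1, 2}.
Verification: at each break x_0, at least two indices attain the minimum of min_i(a_i + i · x_0).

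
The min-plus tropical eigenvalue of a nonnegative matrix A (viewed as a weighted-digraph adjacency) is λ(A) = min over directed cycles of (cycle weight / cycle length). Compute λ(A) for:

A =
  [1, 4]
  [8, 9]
λ(A) = 1

Enumerate directed cycles and compute their means (weight / length). Sample:
  cycle 0 → 0: weight = 1, length = 1, mean = 1/1 ≈ 1.000
  cycle 1 → 1: weight = 9, length = 1, mean = 9/1 ≈ 9.000
  cycle 0 → 1 → 0: weight = 12, length = 2, mean = 12/2 ≈ 6.000
  cycle 1 → 0 → 1: weight = 12, length = 2, mean = 12/2 ≈ 6.000
Minimum mean = 1.000, attained e.g. along the cycle 0 → 0 with weight 1 and length 1. So λ(A) = 1/1 = 1.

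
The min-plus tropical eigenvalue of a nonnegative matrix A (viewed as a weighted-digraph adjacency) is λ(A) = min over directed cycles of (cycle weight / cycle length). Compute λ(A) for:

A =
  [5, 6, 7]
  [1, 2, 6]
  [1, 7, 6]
λ(A) = 2

Enumerate directed cycles and compute their means (weight / length). Sample:
  cycle 0 → 0: weight = 5, length = 1, mean = 5/1 ≈ 5.000
  cycle 1 → 1: weight = 2, length = 1, mean = 2/1 ≈ 2.000
  cycle 2 → 2: weight = 6, length = 1, mean = 6/1 ≈ 6.000
  cycle 0 → 1 → 0: weight = 7, length = 2, mean = 7/2 ≈ 3.500
  cycle 0 → 2 → 0: weight = 8, length = 2, mean = 8/2 ≈ 4.000
  cycle 1 → 0 → 1: weight = 7, length = 2, mean = 7/2 ≈ 3.500
Minimum mean = 2.000, attained e.g. along the cycle 1 → 1 with weight 2 and length 1. So λ(A) = 2/1 = 2.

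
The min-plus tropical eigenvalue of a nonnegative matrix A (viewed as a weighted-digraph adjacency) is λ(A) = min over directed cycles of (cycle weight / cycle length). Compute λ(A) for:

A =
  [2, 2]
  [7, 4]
λ(A) = 2

Enumerate directed cycles and compute their means (weight / length). Sample:
  cycle 0 → 0: weight = 2, length = 1, mean = 2/1 ≈ 2.000
  cycle 1 → 1: weight = 4, length = 1, mean = 4/1 ≈ 4.000
  cycle 0 → 1 → 0: weight = 9, length = 2, mean = 9/2 ≈ 4.500
  cycle 1 → 0 → 1: weight = 9, length = 2, mean = 9/2 ≈ 4.500
Minimum mean = 2.000, attained e.g. along the cycle 0 → 0 with weight 2 and length 1. So λ(A) = 2/1 = 2.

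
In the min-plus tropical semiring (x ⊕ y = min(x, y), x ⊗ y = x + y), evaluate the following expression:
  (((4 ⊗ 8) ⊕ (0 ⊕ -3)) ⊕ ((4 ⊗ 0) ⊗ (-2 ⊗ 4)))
(((4 ⊗ 8) ⊕ (0 ⊕ -3)) ⊕ ((4 ⊗ 0) ⊗ (-2 ⊗ 4))) = -3

Expand innermost to outermost. Recall ⊕ takes the minimum of its arguments and ⊗ takes their sum. Working out the expression (((4 ⊗ 8) ⊕ (0 ⊕ -3)) ⊕ ((4 ⊗ 0) ⊗ (-2 ⊗ 4))) gives -3.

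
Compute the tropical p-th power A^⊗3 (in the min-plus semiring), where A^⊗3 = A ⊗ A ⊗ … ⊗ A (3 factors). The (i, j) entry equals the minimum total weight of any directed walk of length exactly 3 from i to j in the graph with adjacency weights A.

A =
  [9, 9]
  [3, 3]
A^⊗3 =
  [15, 15]
  [9, 9]

Each entry (A^⊗3)_ij equals the minimum over all length-3 walks i = v_0 → v_1 → … → v_3 = j of Σ_t A[v_t][v_{t+1}]. For example, for (i, j) = (0, 1) we minimise over 4 possible intermediate vertex sequences; the minimum is 15, attained along the walk 0 → 1 → 1 → 1.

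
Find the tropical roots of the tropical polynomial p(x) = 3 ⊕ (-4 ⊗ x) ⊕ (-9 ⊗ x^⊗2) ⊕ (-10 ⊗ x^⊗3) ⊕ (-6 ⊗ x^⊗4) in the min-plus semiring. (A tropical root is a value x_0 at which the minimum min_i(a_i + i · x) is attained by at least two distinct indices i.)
Roots: {-4, 1, 5, 7}

Each tropical root is a break point of the lower envelope of the lines y = a_i + i · x (there are 5 lines, with slopes 0, 1, ..., 4). Only the lines that attain the minimum somewhere contribute to roots; other lines are dominated. Here the surviving (envelope) indices are i = 4, i = 3, i = 2, i = 1, i = 0.
Intersections between consecutive envelope lines give the roots: for adjacent envelope indices i < j the intersection is x = (a_i − a_j) / (j − i). Reading off the sorted break points: {-4, 1, 5, 7}.
Verification: at each break x_0, at least two indices attain the minimum of min_i(a_i + i · x_0).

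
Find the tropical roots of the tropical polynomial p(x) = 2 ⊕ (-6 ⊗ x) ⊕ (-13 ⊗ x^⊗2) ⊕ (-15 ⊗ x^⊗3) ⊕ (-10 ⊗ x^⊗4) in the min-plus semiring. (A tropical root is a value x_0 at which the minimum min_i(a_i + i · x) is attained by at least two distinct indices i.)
Roots: {-5, 2, 7, 8}

Each tropical root is a break point of the lower envelope of the lines y = a_i + i · x (there are 5 lines, with slopes 0, 1, ..., 4). Only the lines that attain the minimum somewhere contribute to roots; other lines are dominated. Here the surviving (envelope) indices are i = 4, i = 3, i = 2, i = 1, i = 0.
Intersections between consecutive envelope lines give the roots: for adjacent envelope indices i < j the intersection is x = (a_i − a_j) / (j − i). Reading off the sorted break points: {-5, 2, 7, 8}.
Verification: at each break x_0, at least two indices attain the minimum of min_i(a_i + i · x_0).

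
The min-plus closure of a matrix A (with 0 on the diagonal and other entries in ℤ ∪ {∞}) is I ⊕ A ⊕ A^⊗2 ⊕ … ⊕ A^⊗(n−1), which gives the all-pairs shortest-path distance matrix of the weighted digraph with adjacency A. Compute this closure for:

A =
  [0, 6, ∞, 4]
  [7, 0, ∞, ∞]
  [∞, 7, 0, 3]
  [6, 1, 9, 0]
Closure =
  [0, 5, 13, 4]
  [7, 0, 20, 11]
  [9, 4, 0, 3]
  [6, 1, 9, 0]

This is the Floyd-Warshall all-pairs shortest-path computation. For each intermediate vertex k = 0, 1, …, 3, update dist[i][j] ← min(dist[i][j], dist[i][k] + dist[k][j]). The final matrix gives, for each (i, j), the minimum total weight of any directed path from i to j (possibly empty when i = j).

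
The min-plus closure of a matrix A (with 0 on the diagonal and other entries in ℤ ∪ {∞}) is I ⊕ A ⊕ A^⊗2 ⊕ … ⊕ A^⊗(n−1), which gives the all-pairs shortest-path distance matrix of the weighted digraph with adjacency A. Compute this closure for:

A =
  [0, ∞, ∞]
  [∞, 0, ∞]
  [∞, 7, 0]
Closure =
  [0, ∞, ∞]
  [∞, 0, ∞]
  [∞, 7, 0]

This is the Floyd-Warshall all-pairs shortest-path computation. For each intermediate vertex k = 0, 1, …, 2, update dist[i][j] ← min(dist[i][j], dist[i][k] + dist[k][j]). The final matrix gives, for each (i, j), the minimum total weight of any directed path from i to j (possibly empty when i = j).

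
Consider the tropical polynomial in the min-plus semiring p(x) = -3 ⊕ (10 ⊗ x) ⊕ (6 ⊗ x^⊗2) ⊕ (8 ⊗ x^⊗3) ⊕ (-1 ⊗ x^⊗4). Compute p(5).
p(5) = -3

A tropical monomial a ⊗ x^⊗i evaluates to a + i · x. Evaluating each term at x = 5:
  Term 0 contributes -3 + 0 · 5 = -3
  Term 1 contributes 10 + 1 · 5 = 15
  Term 2 contributes 6 + 2 · 5 = 16
  Term 3 contributes 8 + 3 · 5 = 23
  Term 4 contributes -1 + 4 · 5 = 19
p(5) = ⊕ of these = min[-3, 15, 16, 23, 19] = -3.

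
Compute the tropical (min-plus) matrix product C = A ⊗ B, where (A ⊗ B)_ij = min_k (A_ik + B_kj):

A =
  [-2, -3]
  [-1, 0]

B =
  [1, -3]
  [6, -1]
A ⊗ B =
  [-1, -5]
  [0, -4]

Apply the min-plus product entry-by-entry:
  C[0][0] = min over k of (A[0][0] + B[0][0] = -2 + 1 = -1, A[0][1] + B[1][0] = -3 + 6 = 3) = -1 (attained at k = 0)
  C[0][1] = min over k of (A[0][0] + B[0][1] = -2 + -3 = -5, A[0][1] + B[1][1] = -3 + -1 = -4) = -5 (attained at k = 0)
  C[1][0] = min over k of (A[1][0] + B[0][0] = -1 + 1 = 0, A[1][1] + B[1][0] = 0 + 6 = 6) = 0 (attained at k = 0)
  C[1][1] = min over k of (A[1][0] + B[0][1] = -1 + -3 = -4, A[1][1] + B[1][1] = 0 + -1 = -1) = -4 (attained at k = 0)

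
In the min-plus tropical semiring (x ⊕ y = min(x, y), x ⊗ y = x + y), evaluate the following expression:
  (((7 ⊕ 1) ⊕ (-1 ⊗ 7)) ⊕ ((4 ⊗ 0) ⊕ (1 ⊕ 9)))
(((7 ⊕ 1) ⊕ (-1 ⊗ 7)) ⊕ ((4 ⊗ 0) ⊕ (1 ⊕ 9))) = 1

Expand innermost to outermost. Recall ⊕ takes the minimum of its arguments and ⊗ takes their sum. Working out the expression (((7 ⊕ 1) ⊕ (-1 ⊗ 7)) ⊕ ((4 ⊗ 0) ⊕ (1 ⊕ 9))) gives 1.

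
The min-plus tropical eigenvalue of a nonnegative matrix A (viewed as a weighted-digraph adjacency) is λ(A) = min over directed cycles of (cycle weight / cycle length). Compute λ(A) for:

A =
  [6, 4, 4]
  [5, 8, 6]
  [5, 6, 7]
λ(A) = 9/2

Enumerate directed cycles and compute their means (weight / length). Sample:
  cycle 0 → 0: weight = 6, length = 1, mean = 6/1 ≈ 6.000
  cycle 1 → 1: weight = 8, length = 1, mean = 8/1 ≈ 8.000
  cycle 2 → 2: weight = 7, length = 1, mean = 7/1 ≈ 7.000
  cycle 0 → 1 → 0: weight = 9, length = 2, mean = 9/2 ≈ 4.500
  cycle 0 → 2 → 0: weight = 9, length = 2, mean = 9/2 ≈ 4.500
  cycle 1 → 0 → 1: weight = 9, length = 2, mean = 9/2 ≈ 4.500
Minimum mean = 4.500, attained e.g. along the cycle 0 → 1 → 0 with weight 9 and length 2. So λ(A) = 9/2 = 9/2.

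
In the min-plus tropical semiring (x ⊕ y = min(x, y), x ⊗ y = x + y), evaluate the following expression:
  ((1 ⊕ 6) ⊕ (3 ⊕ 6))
((1 ⊕ 6) ⊕ (3 ⊕ 6)) = 1

Expand innermost to outermost. Recall ⊕ takes the minimum of its arguments and ⊗ takes their sum. Working out the expression ((1 ⊕ 6) ⊕ (3 ⊕ 6)) gives 1.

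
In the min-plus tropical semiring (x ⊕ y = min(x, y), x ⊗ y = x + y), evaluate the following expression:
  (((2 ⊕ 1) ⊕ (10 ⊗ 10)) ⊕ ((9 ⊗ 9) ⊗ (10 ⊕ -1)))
(((2 ⊕ 1) ⊕ (10 ⊗ 10)) ⊕ ((9 ⊗ 9) ⊗ (10 ⊕ -1))) = 1

Expand innermost to outermost. Recall ⊕ takes the minimum of its arguments and ⊗ takes their sum. Working out the expression (((2 ⊕ 1) ⊕ (10 ⊗ 10)) ⊕ ((9 ⊗ 9) ⊗ (10 ⊕ -1))) gives 1.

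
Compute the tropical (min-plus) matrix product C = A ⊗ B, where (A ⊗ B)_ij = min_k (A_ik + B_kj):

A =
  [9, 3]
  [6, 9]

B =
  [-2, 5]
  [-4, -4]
A ⊗ B =
  [-1, -1]
  [4, 5]

Apply the min-plus product entry-by-entry:
  C[0][0] = min over k of (A[0][0] + B[0][0] = 9 + -2 = 7, A[0][1] + B[1][0] = 3 + -4 = -1) = -1 (attained at k = 1)
  C[0][1] = min over k of (A[0][0] + B[0][1] = 9 + 5 = 14, A[0][1] + B[1][1] = 3 + -4 = -1) = -1 (attained at k = 1)
  C[1][0] = min over k of (A[1][0] + B[0][0] = 6 + -2 = 4, A[1][1] + B[1][0] = 9 + -4 = 5) = 4 (attained at k = 0)
  C[1][1] = min over k of (A[1][0] + B[0][1] = 6 + 5 = 11, A[1][1] + B[1][1] = 9 + -4 = 5) = 5 (attained at k = 1)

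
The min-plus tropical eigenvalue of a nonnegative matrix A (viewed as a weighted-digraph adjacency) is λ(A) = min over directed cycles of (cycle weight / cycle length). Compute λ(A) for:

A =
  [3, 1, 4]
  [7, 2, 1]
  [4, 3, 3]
λ(A) = 2

Enumerate directed cycles and compute their means (weight / length). Sample:
  cycle 0 → 0: weight = 3, length = 1, mean = 3/1 ≈ 3.000
  cycle 1 → 1: weight = 2, length = 1, mean = 2/1 ≈ 2.000
  cycle 2 → 2: weight = 3, length = 1, mean = 3/1 ≈ 3.000
  cycle 0 → 1 → 0: weight = 8, length = 2, mean = 8/2 ≈ 4.000
  cycle 0 → 2 → 0: weight = 8, length = 2, mean = 8/2 ≈ 4.000
  cycle 1 → 0 → 1: weight = 8, length = 2, mean = 8/2 ≈ 4.000
Minimum mean = 2.000, attained e.g. along the cycle 1 → 1 with weight 2 and length 1. So λ(A) = 2/1 = 2.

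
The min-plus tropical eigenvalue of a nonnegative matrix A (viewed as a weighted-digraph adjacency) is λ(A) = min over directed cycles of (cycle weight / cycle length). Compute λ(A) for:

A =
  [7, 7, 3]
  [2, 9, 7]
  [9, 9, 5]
λ(A) = 9/2

Enumerate directed cycles and compute their means (weight / length). Sample:
  cycle 0 → 0: weight = 7, length = 1, mean = 7/1 ≈ 7.000
  cycle 1 → 1: weight = 9, length = 1, mean = 9/1 ≈ 9.000
  cycle 2 → 2: weight = 5, length = 1, mean = 5/1 ≈ 5.000
  cycle 0 → 1 → 0: weight = 9, length = 2, mean = 9/2 ≈ 4.500
  cycle 0 → 2 → 0: weight = 12, length = 2, mean = 12/2 ≈ 6.000
  cycle 1 → 0 → 1: weight = 9, length = 2, mean = 9/2 ≈ 4.500
Minimum mean = 4.500, attained e.g. along the cycle 0 → 1 → 0 with weight 9 and length 2. So λ(A) = 9/2 = 9/2.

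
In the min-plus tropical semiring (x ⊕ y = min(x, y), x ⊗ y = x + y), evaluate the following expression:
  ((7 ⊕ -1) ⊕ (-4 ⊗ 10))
((7 ⊕ -1) ⊕ (-4 ⊗ 10)) = -1

Expand innermost to outermost. Recall ⊕ takes the minimum of its arguments and ⊗ takes their sum. Working out the expression ((7 ⊕ -1) ⊕ (-4 ⊗ 10)) gives -1.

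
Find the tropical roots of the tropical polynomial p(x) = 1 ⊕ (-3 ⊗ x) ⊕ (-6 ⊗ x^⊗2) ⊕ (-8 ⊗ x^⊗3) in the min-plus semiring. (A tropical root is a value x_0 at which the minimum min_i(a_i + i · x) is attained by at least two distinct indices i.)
Roots: {2, 3, 4}

Each tropical root is a break point of the lower envelope of the lines y = a_i + i · x (there are 4 lines, with slopes 0, 1, ..., 3). Only the lines that attain the minimum somewhere contribute to roots; other lines are dominated. Here the surviving (envelope) indices are i = 3, i = 2, i = 1, i = 0.
Intersections between consecutive envelope lines give the roots: for adjacent envelope indices i < j the intersection is x = (a_i − a_j) / (j − i). Reading off the sorted break points: {2, 3, 4}.
Verification: at each break x_0, at least two indices attain the minimum of min_i(a_i + i · x_0).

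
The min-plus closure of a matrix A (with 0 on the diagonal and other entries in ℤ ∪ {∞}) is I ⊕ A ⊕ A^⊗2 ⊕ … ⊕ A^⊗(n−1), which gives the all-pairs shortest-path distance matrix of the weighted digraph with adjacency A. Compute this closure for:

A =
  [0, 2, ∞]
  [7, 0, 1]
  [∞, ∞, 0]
Closure =
  [0, 2, 3]
  [7, 0, 1]
  [∞, ∞, 0]

This is the Floyd-Warshall all-pairs shortest-path computation. For each intermediate vertex k = 0, 1, …, 2, update dist[i][j] ← min(dist[i][j], dist[i][k] + dist[k][j]). The final matrix gives, for each (i, j), the minimum total weight of any directed path from i to j (possibly empty when i = j).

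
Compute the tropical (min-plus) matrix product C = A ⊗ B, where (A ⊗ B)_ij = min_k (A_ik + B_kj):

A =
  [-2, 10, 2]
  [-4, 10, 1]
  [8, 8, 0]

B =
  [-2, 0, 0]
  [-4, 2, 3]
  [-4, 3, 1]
A ⊗ B =
  [-4, -2, -2]
  [-6, -4, -4]
  [-4, 3, 1]

Apply the min-plus product entry-by-entry:
  C[0][0] = min over k of (A[0][0] + B[0][0] = -2 + -2 = -4, A[0][1] + B[1][0] = 10 + -4 = 6, A[0][2] + B[2][0] = 2 + -4 = -2) = -4 (attained at k = 0)
  C[0][1] = min over k of (A[0][0] + B[0][1] = -2 + 0 = -2, A[0][1] + B[1][1] = 10 + 2 = 12, A[0][2] + B[2][1] = 2 + 3 = 5) = -2 (attained at k = 0)
  C[0][2] = min over k of (A[0][0] + B[0][2] = -2 + 0 = -2, A[0][1] + B[1][2] = 10 + 3 = 13, A[0][2] + B[2][2] = 2 + 1 = 3) = -2 (attained at k = 0)
  C[1][0] = min over k of (A[1][0] + B[0][0] = -4 + -2 = -6, A[1][1] + B[1][0] = 10 + -4 = 6, A[1][2] + B[2][0] = 1 + -4 = -3) = -6 (attained at k = 0)
  C[1][1] = min over k of (A[1][0] + B[0][1] = -4 + 0 = -4, A[1][1] + B[1][1] = 10 + 2 = 12, A[1][2] + B[2][1] = 1 + 3 = 4) = -4 (attained at k = 0)
  C[1][2] = min over k of (A[1][0] + B[0][2] = -4 + 0 = -4, A[1][1] + B[1][2] = 10 + 3 = 13, A[1][2] + B[2][2] = 1 + 1 = 2) = -4 (attained at k = 0)
  C[2][0] = min over k of (A[2][0] + B[0][0] = 8 + -2 = 6, A[2][1] + B[1][0] = 8 + -4 = 4, A[2][2] + B[2][0] = 0 + -4 = -4) = -4 (attained at k = 2)
  C[2][1] = min over k of (A[2][0] + B[0][1] = 8 + 0 = 8, A[2][1] + B[1][1] = 8 + 2 = 10, A[2][2] + B[2][1] = 0 + 3 = 3) = 3 (attained at k = 2)
  C[2][2] = min over k of (A[2][0] + B[0][2] = 8 + 0 = 8, A[2][1] + B[1][2] = 8 + 3 = 11, A[2][2] + B[2][2] = 0 + 1 = 1) = 1 (attained at k = 2)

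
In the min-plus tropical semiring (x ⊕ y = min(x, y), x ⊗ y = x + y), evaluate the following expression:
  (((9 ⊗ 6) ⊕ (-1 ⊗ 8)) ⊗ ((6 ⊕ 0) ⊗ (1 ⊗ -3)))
(((9 ⊗ 6) ⊕ (-1 ⊗ 8)) ⊗ ((6 ⊕ 0) ⊗ (1 ⊗ -3))) = 5

Expand innermost to outermost. Recall ⊕ takes the minimum of its arguments and ⊗ takes their sum. Working out the expression (((9 ⊗ 6) ⊕ (-1 ⊗ 8)) ⊗ ((6 ⊕ 0) ⊗ (1 ⊗ -3))) gives 5.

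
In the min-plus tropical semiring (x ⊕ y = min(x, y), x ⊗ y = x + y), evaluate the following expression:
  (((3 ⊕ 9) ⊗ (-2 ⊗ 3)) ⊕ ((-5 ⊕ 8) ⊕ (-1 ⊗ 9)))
(((3 ⊕ 9) ⊗ (-2 ⊗ 3)) ⊕ ((-5 ⊕ 8) ⊕ (-1 ⊗ 9))) = -5

Expand innermost to outermost. Recall ⊕ takes the minimum of its arguments and ⊗ takes their sum. Working out the expression (((3 ⊕ 9) ⊗ (-2 ⊗ 3)) ⊕ ((-5 ⊕ 8) ⊕ (-1 ⊗ 9))) gives -5.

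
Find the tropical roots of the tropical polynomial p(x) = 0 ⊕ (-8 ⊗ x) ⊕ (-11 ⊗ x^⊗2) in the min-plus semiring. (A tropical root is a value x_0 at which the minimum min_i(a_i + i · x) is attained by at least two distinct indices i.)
Roots: {3, 8}

Each tropical root is a break point of the lower envelope of the lines y = a_i + i · x (there are 3 lines, with slopes 0, 1, ..., 2). Only the lines that attain the minimum somewhere contribute to roots; other lines are dominated. Here the surviving (envelope) indices are i = 2, i = 1, i = 0.
Intersections between consecutive envelope lines give the roots: for adjacent envelope indices i < j the intersection is x = (a_i − a_j) / (j − i). Reading off the sorted break points: {3, 8}.
Verification: at each break x_0, at least two indices attain the minimum of min_i(a_i + i · x_0).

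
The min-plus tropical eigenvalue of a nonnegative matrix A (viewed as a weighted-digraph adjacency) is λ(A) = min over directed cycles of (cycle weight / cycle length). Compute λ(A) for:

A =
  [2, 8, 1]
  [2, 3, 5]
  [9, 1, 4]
λ(A) = 4/3

Enumerate directed cycles and compute their means (weight / length). Sample:
  cycle 0 → 0: weight = 2, length = 1, mean = 2/1 ≈ 2.000
  cycle 1 → 1: weight = 3, length = 1, mean = 3/1 ≈ 3.000
  cycle 2 → 2: weight = 4, length = 1, mean = 4/1 ≈ 4.000
  cycle 0 → 1 → 0: weight = 10, length = 2, mean = 10/2 ≈ 5.000
  cycle 0 → 2 → 0: weight = 10, length = 2, mean = 10/2 ≈ 5.000
  cycle 1 → 0 → 1: weight = 10, length = 2, mean = 10/2 ≈ 5.000
Minimum mean = 1.333, attained e.g. along the cycle 0 → 2 → 1 → 0 with weight 4 and length 3. So λ(A) = 4/3 = 4/3.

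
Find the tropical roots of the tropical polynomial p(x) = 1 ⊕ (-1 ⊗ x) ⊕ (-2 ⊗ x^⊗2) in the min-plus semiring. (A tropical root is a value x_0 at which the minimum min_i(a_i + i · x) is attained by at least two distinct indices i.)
Roots: {1, 2}

Each tropical root is a break point of the lower envelope of the lines y = a_i + i · x (there are 3 lines, with slopes 0, 1, ..., 2). Only the lines that attain the minimum somewhere contribute to roots; other lines are dominated. Here the surviving (envelope) indices are i = 2, i = 1, i = 0.
Intersections between consecutive envelope lines give the roots: for adjacent envelope indices i < j the intersection is x = (a_i − a_j) / (j − i). Reading off the sorted break points: {1, 2}.
Verification: at each break x_0, at least two indices attain the minimum of min_i(a_i + i · x_0).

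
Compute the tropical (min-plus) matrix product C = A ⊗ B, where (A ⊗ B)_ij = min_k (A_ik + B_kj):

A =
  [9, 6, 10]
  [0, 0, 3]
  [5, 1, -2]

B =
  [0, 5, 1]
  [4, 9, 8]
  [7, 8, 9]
A ⊗ B =
  [9, 14, 10]
  [0, 5, 1]
  [5, 6, 6]

Apply the min-plus product entry-by-entry:
  C[0][0] = min over k of (A[0][0] + B[0][0] = 9 + 0 = 9, A[0][1] + B[1][0] = 6 + 4 = 10, A[0][2] + B[2][0] = 10 + 7 = 17) = 9 (attained at k = 0)
  C[0][1] = min over k of (A[0][0] + B[0][1] = 9 + 5 = 14, A[0][1] + B[1][1] = 6 + 9 = 15, A[0][2] + B[2][1] = 10 + 8 = 18) = 14 (attained at k = 0)
  C[0][2] = min over k of (A[0][0] + B[0][2] = 9 + 1 = 10, A[0][1] + B[1][2] = 6 + 8 = 14, A[0][2] + B[2][2] = 10 + 9 = 19) = 10 (attained at k = 0)
  C[1][0] = min over k of (A[1][0] + B[0][0] = 0 + 0 = 0, A[1][1] + B[1][0] = 0 + 4 = 4, A[1][2] + B[2][0] = 3 + 7 = 10) = 0 (attained at k = 0)
  C[1][1] = min over k of (A[1][0] + B[0][1] = 0 + 5 = 5, A[1][1] + B[1][1] = 0 + 9 = 9, A[1][2] + B[2][1] = 3 + 8 = 11) = 5 (attained at k = 0)
  C[1][2] = min over k of (A[1][0] + B[0][2] = 0 + 1 = 1, A[1][1] + B[1][2] = 0 + 8 = 8, A[1][2] + B[2][2] = 3 + 9 = 12) = 1 (attained at k = 0)
  C[2][0] = min over k of (A[2][0] + B[0][0] = 5 + 0 = 5, A[2][1] + B[1][0] = 1 + 4 = 5, A[2][2] + B[2][0] = -2 + 7 = 5) = 5 (attained at k = 0)
  C[2][1] = min over k of (A[2][0] + B[0][1] = 5 + 5 = 10, A[2][1] + B[1][1] = 1 + 9 = 10, A[2][2] + B[2][1] = -2 + 8 = 6) = 6 (attained at k = 2)
  C[2][2] = min over k of (A[2][0] + B[0][2] = 5 + 1 = 6, A[2][1] + B[1][2] = 1 + 8 = 9, A[2][2] + B[2][2] = -2 + 9 = 7) = 6 (attained at k = 0)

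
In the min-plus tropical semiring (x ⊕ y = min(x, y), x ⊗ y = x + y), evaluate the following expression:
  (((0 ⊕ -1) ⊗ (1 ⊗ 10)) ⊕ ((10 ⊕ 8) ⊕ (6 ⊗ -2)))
(((0 ⊕ -1) ⊗ (1 ⊗ 10)) ⊕ ((10 ⊕ 8) ⊕ (6 ⊗ -2))) = 4

Expand innermost to outermost. Recall ⊕ takes the minimum of its arguments and ⊗ takes their sum. Working out the expression (((0 ⊕ -1) ⊗ (1 ⊗ 10)) ⊕ ((10 ⊕ 8) ⊕ (6 ⊗ -2))) gives 4.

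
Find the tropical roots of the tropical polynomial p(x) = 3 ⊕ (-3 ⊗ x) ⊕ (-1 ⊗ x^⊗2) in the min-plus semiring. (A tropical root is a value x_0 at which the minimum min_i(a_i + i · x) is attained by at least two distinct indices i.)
Roots: {-2, 6}

Each tropical root is a break point of the lower envelope of the lines y = a_i + i · x (there are 3 lines, with slopes 0, 1, ..., 2). Only the lines that attain the minimum somewhere contribute to roots; other lines are dominated. Here the surviving (envelope) indices are i = 2, i = 1, i = 0.
Intersections between consecutive envelope lines give the roots: for adjacent envelope indices i < j the intersection is x = (a_i − a_j) / (j − i). Reading off the sorted break points: {-2, 6}.
Verification: at each break x_0, at least two indices attain the minimum of min_i(a_i + i · x_0).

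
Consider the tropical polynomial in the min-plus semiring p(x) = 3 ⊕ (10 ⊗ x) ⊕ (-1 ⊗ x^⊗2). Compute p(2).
p(2) = 3

A tropical monomial a ⊗ x^⊗i evaluates to a + i · x. Evaluating each term at x = 2:
  Term 0 contributes 3 + 0 · 2 = 3
  Term 1 contributes 10 + 1 · 2 = 12
  Term 2 contributes -1 + 2 · 2 = 3
p(2) = ⊕ of these = min[3, 12, 3] = 3.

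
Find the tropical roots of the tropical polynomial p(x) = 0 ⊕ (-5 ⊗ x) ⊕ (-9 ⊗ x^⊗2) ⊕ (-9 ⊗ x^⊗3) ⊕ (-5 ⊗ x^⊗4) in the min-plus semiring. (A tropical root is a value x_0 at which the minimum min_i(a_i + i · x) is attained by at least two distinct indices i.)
Roots: {-4, 0, 4, 5}

Each tropical root is a break point of the lower envelope of the lines y = a_i + i · x (there are 5 lines, with slopes 0, 1, ..., 4). Only the lines that attain the minimum somewhere contribute to roots; other lines are dominated. Here the surviving (envelope) indices are i = 4, i = 3, i = 2, i = 1, i = 0.
Intersections between consecutive envelope lines give the roots: for adjacent envelope indices i < j the intersection is x = (a_i − a_j) / (j − i). Reading off the sorted break points: {-4, 0, 4, 5}.
Verification: at each break x_0, at least two indices attain the minimum of min_i(a_i + i · x_0).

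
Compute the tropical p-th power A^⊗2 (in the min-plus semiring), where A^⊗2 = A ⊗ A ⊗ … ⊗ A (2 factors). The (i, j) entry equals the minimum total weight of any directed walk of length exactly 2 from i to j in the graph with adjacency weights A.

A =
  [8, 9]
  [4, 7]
A^⊗2 =
  [13, 16]
  [11, 13]

Each entry (A^⊗2)_ij equals the minimum over all length-2 walks i = v_0 → v_1 → … → v_2 = j of Σ_t A[v_t][v_{t+1}]. For example, for (i, j) = (0, 1) we minimise over 2 possible intermediate vertex sequences; the minimum is 16, attained along the walk 0 → 1 → 1.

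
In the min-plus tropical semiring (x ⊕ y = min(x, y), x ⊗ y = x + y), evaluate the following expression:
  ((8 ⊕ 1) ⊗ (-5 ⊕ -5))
((8 ⊕ 1) ⊗ (-5 ⊕ -5)) = -4

Expand innermost to outermost. Recall ⊕ takes the minimum of its arguments and ⊗ takes their sum. Working out the expression ((8 ⊕ 1) ⊗ (-5 ⊕ -5)) gives -4.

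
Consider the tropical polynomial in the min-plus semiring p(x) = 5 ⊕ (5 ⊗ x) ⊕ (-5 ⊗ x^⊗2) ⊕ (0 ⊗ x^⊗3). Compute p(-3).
p(-3) = -11

A tropical monomial a ⊗ x^⊗i evaluates to a + i · x. Evaluating each term at x = -3:
  Term 0 contributes 5 + 0 · -3 = 5
  Term 1 contributes 5 + 1 · -3 = 2
  Term 2 contributes -5 + 2 · -3 = -11
  Term 3 contributes 0 + 3 · -3 = -9
p(-3) = ⊕ of these = min[5, 2, -11, -9] = -11.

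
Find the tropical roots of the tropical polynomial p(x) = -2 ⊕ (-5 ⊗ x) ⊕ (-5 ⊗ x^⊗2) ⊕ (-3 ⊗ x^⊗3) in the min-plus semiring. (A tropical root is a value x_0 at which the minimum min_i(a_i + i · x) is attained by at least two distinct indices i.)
Roots: {-2, 0, 3}

Each tropical root is a break point of the lower envelope of the lines y = a_i + i · x (there are 4 lines, with slopes 0, 1, ..., 3). Only the lines that attain the minimum somewhere contribute to roots; other lines are dominated. Here the surviving (envelope) indices are i = 3, i = 2, i = 1, i = 0.
Intersections between consecutive envelope lines give the roots: for adjacent envelope indices i < j the intersection is x = (a_i − a_j) / (j − i). Reading off the sorted break points: {-2, 0, 3}.
Verification: at each break x_0, at least two indices attain the minimum of min_i(a_i + i · x_0).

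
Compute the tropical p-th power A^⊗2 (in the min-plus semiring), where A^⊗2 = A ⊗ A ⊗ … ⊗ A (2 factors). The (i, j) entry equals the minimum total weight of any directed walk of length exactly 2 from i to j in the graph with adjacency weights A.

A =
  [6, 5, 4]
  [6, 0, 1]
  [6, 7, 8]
A^⊗2 =
  [10, 5, 6]
  [6, 0, 1]
  [12, 7, 8]

Each entry (A^⊗2)_ij equals the minimum over all length-2 walks i = v_0 → v_1 → … → v_2 = j of Σ_t A[v_t][v_{t+1}]. For example, for (i, j) = (0, 2) we minimise over 3 possible intermediate vertex sequences; the minimum is 6, attained along the walk 0 → 1 → 2.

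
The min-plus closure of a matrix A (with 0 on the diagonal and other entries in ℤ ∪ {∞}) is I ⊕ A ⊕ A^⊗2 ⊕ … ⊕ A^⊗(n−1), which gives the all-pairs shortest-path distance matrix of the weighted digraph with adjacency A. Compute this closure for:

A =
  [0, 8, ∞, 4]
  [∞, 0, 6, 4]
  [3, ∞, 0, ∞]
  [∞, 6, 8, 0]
Closure =
  [0, 8, 12, 4]
  [9, 0, 6, 4]
  [3, 11, 0, 7]
  [11, 6, 8, 0]

This is the Floyd-Warshall all-pairs shortest-path computation. For each intermediate vertex k = 0, 1, …, 3, update dist[i][j] ← min(dist[i][j], dist[i][k] + dist[k][j]). The final matrix gives, for each (i, j), the minimum total weight of any directed path from i to j (possibly empty when i = j).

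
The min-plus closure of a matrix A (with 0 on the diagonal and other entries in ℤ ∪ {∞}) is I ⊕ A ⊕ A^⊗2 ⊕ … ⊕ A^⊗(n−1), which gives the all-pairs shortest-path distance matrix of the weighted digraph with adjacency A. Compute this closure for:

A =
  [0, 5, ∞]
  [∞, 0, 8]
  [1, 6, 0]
Closure =
  [0, 5, 13]
  [9, 0, 8]
  [1, 6, 0]

This is the Floyd-Warshall all-pairs shortest-path computation. For each intermediate vertex k = 0, 1, …, 2, update dist[i][j] ← min(dist[i][j], dist[i][k] + dist[k][j]). The final matrix gives, for each (i, j), the minimum total weight of any directed path from i to j (possibly empty when i = j).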